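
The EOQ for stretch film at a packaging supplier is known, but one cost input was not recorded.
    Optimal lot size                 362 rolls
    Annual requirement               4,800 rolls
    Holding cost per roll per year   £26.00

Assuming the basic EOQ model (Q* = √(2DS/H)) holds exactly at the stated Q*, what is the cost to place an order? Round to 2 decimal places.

EOQ relation: Q² = 2DS/H, so rearrange for the unknown.
S = Q²H / (2D) = 362² × 26 / (2 × 4,800) = 354.9108

£354.91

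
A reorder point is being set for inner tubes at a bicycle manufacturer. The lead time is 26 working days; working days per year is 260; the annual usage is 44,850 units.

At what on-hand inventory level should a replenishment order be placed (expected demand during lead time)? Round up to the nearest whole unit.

Daily demand d = 44,850 / 260 = 172.500 units/day
Demand during lead time = 172.500 × 26 = 4,485.00
Reorder point = 4,485.00 → round up

4,485 units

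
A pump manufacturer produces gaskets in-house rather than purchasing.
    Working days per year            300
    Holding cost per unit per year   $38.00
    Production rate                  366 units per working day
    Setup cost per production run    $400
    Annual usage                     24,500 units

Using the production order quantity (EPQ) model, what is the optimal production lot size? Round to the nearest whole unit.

815 units

d = 24,500/300 = 81.6667 units/day;  effective holding cost H(1 − d/p) = 38·(1 − 81.6667/366) = 29.52095
Q* = √(2DS / H_eff) = √(2·24,500·400 / 29.52095) ≈ 814.82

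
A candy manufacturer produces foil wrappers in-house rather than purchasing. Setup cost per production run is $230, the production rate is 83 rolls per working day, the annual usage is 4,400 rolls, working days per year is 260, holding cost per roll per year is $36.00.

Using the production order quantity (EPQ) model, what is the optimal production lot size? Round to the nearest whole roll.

Daily demand d = 4,400/260 = 16.923; p = 83; 1 − d/p = 0.79611
EPQ = √(2DS / (H(1 − d/p)))
    = √(2 × 4,400 × 230 / (36 × 0.79611)) ≈ 265.75

266 rolls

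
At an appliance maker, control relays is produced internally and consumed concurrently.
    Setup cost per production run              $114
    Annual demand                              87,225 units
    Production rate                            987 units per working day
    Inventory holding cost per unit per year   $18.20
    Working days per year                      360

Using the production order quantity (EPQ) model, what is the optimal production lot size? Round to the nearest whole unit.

d = 87,225/360 = 242.2917 units/day;  effective holding cost H(1 − d/p) = 18.2·(1 − 242.2917/987) = 13.73221
Q* = √(2DS / H_eff) = √(2·87,225·114 / 13.73221) ≈ 1,203.42

1,203 units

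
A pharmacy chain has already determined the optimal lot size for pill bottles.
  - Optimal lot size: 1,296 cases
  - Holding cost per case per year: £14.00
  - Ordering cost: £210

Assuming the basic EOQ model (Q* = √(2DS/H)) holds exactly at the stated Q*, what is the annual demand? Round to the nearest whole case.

55,987 cases per year

From Q* = √(2DS/H) ⇒ Q*² = 2DS/H.
D = Q²H / (2S) = 1,296² × 14 / (2 × 210) = 55,987.20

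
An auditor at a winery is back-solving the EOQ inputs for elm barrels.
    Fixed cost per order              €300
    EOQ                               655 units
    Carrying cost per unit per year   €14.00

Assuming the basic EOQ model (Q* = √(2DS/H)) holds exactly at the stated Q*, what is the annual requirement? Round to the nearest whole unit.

10,011 units per year

From Q* = √(2DS/H) ⇒ Q*² = 2DS/H.
D = Q²H / (2S) = 655² × 14 / (2 × 300) = 10,010.58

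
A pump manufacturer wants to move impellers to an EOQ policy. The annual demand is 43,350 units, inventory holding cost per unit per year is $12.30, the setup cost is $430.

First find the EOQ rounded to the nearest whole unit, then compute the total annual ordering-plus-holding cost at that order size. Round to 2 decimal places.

Q* = √(2·D·S / H) = √(2·43,350·430 / 12.3) = √3,030,975.6 ≈ 1,740.97 → Q = 1,741 units
Ordering: D/Q × S = 43,350/1,741 × $430 = $10,706.78
Holding:  Q/2 × H = 1,741/2 × $12.3 = $10,707.15
Total = $10,706.78 + $10,707.15 = $21,413.93

$21,413.93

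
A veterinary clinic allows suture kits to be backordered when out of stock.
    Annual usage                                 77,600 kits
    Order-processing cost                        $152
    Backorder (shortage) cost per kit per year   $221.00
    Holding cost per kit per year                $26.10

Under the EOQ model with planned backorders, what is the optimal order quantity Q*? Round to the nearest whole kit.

1,005 kits

Q* = √(2DS/H) · √((H + b)/b)
   = √(2 × 77,600 × 152 / 26.1) · √((26.1 + 221) / 221)
   = 950.709 × 1.0574 ≈ 1,005.28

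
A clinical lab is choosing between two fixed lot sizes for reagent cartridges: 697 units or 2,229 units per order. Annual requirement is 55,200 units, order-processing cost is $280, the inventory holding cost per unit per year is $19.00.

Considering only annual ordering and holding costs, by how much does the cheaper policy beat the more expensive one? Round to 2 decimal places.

Annual cost at Q: ordering D·S/Q plus holding Q·H/2.
TC(697) = (55,200/697)×280 + (697/2)×19 = $28,796.54
TC(2,229) = (55,200/2,229)×280 + (2,229/2)×19 = $28,109.55
|ΔTC| = |$28,796.54 − $28,109.55| = $686.98

$686.98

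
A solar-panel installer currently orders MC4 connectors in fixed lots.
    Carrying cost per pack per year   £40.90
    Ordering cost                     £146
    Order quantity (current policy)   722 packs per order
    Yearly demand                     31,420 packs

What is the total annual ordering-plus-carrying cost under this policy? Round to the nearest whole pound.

£21,119

Annual ordering cost = (D/Q)·S = (31,420/722) × 146 = £6,353.63
Annual holding cost  = (Q/2)·H = (722/2) × 40.9 = £14,764.90
Total = £6,353.63 + £14,764.90 = £21,118.53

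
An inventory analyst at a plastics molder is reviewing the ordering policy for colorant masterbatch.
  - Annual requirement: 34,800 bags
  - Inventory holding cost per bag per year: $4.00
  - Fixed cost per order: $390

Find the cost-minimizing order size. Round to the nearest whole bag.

2,605 bags

EOQ = √(2DS/H) = √(2 × 34,800 × 390 / 4)
    = √(6,786,000.00) ≈ 2,605.00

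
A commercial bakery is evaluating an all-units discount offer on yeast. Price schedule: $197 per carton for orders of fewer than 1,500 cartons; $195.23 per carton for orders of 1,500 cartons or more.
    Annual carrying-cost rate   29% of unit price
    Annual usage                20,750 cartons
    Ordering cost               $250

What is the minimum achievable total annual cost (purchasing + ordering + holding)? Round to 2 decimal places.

$4,096,943.36

H₁ = 29%×$197 = $57.1300;  H₂ = 29%×$195.23 = $56.6167
EOQ₁ = √(2×20,750×250/57.1300) = 426.15  (< 1,500, feasible at tier 1)
EOQ₂ = √(2×20,750×250/56.6167) = 428.08  (< 1,500 → use Q = 1,500 at tier-2 price)
TC(tier 1 (EOQ₁), Q≈426.1) = $4,112,095.92
TC(tier 2, Q≈1,500.0) = $4,096,943.36
Minimum at tier 2: $4,096,943.36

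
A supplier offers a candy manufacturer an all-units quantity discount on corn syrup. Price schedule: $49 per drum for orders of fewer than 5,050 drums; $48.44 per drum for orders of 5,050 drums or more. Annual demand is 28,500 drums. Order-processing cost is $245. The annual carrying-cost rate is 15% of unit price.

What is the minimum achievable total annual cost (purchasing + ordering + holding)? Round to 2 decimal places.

H₁ = 15%×$49 = $7.3500;  H₂ = 15%×$48.44 = $7.2660
EOQ₁ = √(2×28,500×245/7.3500) = 1,378.40  (< 5,050, feasible at tier 1)
EOQ₂ = √(2×28,500×245/7.2660) = 1,386.35  (< 5,050 → use Q = 5,050 at tier-2 price)
TC(tier 1 (EOQ₁), Q≈1,378.4) = $1,406,631.28
TC(tier 2, Q≈5,050.0) = $1,400,269.32
Minimum at tier 2: $1,400,269.32

$1,400,269.32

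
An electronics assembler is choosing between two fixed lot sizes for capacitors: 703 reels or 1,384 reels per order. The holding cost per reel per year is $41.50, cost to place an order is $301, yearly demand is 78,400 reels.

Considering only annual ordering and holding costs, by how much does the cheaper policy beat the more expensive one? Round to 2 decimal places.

Annual cost at Q: ordering D·S/Q plus holding Q·H/2.
TC(703) = (78,400/703)×301 + (703/2)×41.5 = $48,155.39
TC(1,384) = (78,400/1,384)×301 + (1,384/2)×41.5 = $45,768.87
Cheaper: Q = 1,384.  Difference = $2,386.52

$2,386.52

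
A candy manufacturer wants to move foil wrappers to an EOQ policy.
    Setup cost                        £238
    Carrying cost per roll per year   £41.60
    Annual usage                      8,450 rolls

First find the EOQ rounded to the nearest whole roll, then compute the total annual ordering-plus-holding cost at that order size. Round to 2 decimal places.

EOQ = √(2DS/H) = √(2 × 8,450 × 238 / 41.6)
    = √(96,687.50) ≈ 310.95 → Q = 311 rolls
Annual ordering cost = (D/Q)·S = (8,450/311) × 238 = £6,466.56
Annual holding cost  = (Q/2)·H = (311/2) × 41.6 = £6,468.80
Total = £6,466.56 + £6,468.80 = £12,935.36

£12,935.36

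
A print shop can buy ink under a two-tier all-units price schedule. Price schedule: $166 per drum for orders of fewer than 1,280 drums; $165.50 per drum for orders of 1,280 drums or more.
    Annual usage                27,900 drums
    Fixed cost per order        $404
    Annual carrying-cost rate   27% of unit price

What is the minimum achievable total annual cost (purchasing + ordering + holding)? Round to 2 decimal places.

$4,654,854.34

H₁ = 27%×$166 = $44.8200;  H₂ = 27%×$165.50 = $44.6850
EOQ₁ = √(2×27,900×404/44.8200) = 709.21  (< 1,280, feasible at tier 1)
EOQ₂ = √(2×27,900×404/44.6850) = 710.28  (< 1,280 → use Q = 1,280 at tier-2 price)
TC(tier 1 (EOQ₁), Q≈709.2) = $4,663,186.57
TC(tier 2, Q≈1,280.0) = $4,654,854.34
Minimum at tier 2: $4,654,854.34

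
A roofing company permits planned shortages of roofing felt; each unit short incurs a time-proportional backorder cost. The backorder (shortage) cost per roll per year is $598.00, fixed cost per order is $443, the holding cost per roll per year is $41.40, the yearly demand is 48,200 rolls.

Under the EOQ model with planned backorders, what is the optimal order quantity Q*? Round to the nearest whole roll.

1,050 rolls

Q* = √(2DS/H) · √((H + b)/b)
   = √(2 × 48,200 × 443 / 41.4) · √((41.4 + 598) / 598)
   = 1,015.641 × 1.0340 ≈ 1,050.21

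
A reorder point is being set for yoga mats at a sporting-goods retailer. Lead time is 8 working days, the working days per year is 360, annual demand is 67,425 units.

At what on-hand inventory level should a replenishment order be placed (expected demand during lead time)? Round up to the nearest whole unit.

1,499 units

Daily demand d = 67,425 / 360 = 187.292 units/day
Demand during lead time = 187.292 × 8 = 1,498.33
Reorder point = 1,498.33 → round up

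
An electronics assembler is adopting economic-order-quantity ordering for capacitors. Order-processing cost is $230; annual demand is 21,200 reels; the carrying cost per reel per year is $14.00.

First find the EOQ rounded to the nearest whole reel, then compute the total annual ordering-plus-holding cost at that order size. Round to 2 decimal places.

$11,684.52

Q* = √(2·D·S / H) = √(2·21,200·230 / 14) = √696,571.4 ≈ 834.61 → Q = 835 reels
Orders/yr = 21,200/835 = 25.389; ordering cost = 25.389 × $230 = $5,839.52
Average inventory = 835/2 = 417.5; holding cost = 417.5 × $14 = $5,845.00
Total = $5,839.52 + $5,845.00 = $11,684.52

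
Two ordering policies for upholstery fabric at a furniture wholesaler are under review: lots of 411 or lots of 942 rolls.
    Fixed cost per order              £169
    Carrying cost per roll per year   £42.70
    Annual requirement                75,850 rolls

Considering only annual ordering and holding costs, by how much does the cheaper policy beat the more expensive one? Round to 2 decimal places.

£6,244.17

TC(Q) = (D/Q)S + (Q/2)H
TC(411) = (75,850/411)×169 + (411/2)×42.7 = £39,963.78
TC(942) = (75,850/942)×169 + (942/2)×42.7 = £33,719.61
Lots of 942 are cheaper by £6,244.17.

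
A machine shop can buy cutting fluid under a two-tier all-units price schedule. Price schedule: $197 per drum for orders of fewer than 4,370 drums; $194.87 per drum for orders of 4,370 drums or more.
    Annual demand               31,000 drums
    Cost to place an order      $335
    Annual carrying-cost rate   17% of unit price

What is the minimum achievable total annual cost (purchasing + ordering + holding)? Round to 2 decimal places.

H₁ = 17%×$197 = $33.4900;  H₂ = 17%×$194.87 = $33.1279
EOQ₁ = √(2×31,000×335/33.4900) = 787.52  (< 4,370, feasible at tier 1)
EOQ₂ = √(2×31,000×335/33.1279) = 791.81  (< 4,370 → use Q = 4,370 at tier-2 price)
TC(tier 1 (EOQ₁), Q≈787.5) = $6,133,373.99
TC(tier 2, Q≈4,370.0) = $6,115,730.89
Minimum at tier 2: $6,115,730.89

$6,115,730.89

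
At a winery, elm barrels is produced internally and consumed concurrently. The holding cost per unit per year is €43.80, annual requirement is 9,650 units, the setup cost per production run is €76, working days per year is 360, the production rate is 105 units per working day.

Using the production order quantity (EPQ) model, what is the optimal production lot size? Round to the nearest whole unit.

212 units

d = 9,650/360 = 26.8056 units/day;  effective holding cost H(1 − d/p) = 43.8·(1 − 26.8056/105) = 32.61825
Q* = √(2DS / H_eff) = √(2·9,650·76 / 32.61825) ≈ 212.06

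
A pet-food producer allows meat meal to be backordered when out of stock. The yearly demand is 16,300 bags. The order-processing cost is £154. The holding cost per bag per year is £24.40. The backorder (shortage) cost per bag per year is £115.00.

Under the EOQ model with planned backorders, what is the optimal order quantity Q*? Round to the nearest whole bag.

Q* = √(2DS/H) · √((H + b)/b)
   = √(2 × 16,300 × 154 / 24.4) · √((24.4 + 115) / 115)
   = 453.601 × 1.1010 ≈ 499.41

499 bags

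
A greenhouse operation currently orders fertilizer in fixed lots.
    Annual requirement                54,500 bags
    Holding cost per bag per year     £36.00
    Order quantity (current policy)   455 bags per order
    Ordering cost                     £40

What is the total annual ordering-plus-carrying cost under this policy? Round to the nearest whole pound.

Orders/yr = 54,500/455 = 119.780; ordering cost = 119.780 × £40 = £4,791.21
Average inventory = 455/2 = 227.5; holding cost = 227.5 × £36 = £8,190.00
Total = £4,791.21 + £8,190.00 = £12,981.21

£12,981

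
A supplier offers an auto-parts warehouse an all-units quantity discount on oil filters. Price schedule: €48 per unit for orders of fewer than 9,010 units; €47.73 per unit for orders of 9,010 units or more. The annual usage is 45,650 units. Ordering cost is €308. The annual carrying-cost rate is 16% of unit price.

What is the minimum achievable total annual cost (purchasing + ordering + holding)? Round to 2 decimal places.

H₁ = 16%×€48 = €7.6800;  H₂ = 16%×€47.73 = €7.6368
EOQ₁ = √(2×45,650×308/7.6800) = 1,913.51  (< 9,010, feasible at tier 1)
EOQ₂ = √(2×45,650×308/7.6368) = 1,918.91  (< 9,010 → use Q = 9,010 at tier-2 price)
TC(tier 1 (EOQ₁), Q≈1,913.5) = €2,205,895.74
TC(tier 2, Q≈9,010.0) = €2,214,838.79
Minimum at tier 1 (EOQ₁): €2,205,895.74

€2,205,895.74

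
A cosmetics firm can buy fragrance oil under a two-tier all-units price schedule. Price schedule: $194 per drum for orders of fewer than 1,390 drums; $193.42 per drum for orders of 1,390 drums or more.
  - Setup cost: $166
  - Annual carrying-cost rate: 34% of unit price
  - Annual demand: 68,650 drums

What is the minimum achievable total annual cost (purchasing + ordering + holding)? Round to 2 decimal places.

$13,332,186.64

H₁ = 34%×$194 = $65.9600;  H₂ = 34%×$193.42 = $65.7628
EOQ₁ = √(2×68,650×166/65.9600) = 587.83  (< 1,390, feasible at tier 1)
EOQ₂ = √(2×68,650×166/65.7628) = 588.71  (< 1,390 → use Q = 1,390 at tier-2 price)
TC(tier 1 (EOQ₁), Q≈587.8) = $13,356,873.02
TC(tier 2, Q≈1,390.0) = $13,332,186.64
Minimum at tier 2: $13,332,186.64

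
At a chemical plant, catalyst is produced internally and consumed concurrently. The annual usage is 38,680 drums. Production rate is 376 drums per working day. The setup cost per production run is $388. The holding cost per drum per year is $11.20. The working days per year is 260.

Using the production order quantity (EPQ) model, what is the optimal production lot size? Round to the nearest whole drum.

d = 38,680/260 = 148.7692 drums/day;  effective holding cost H(1 − d/p) = 11.2·(1 − 148.7692/376) = 6.76858
Q* = √(2DS / H_eff) = √(2·38,680·388 / 6.76858) ≈ 2,105.84

2,106 drums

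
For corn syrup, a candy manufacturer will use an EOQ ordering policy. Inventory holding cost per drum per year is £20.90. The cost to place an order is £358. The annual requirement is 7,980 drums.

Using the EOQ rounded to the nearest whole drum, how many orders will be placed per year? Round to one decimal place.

Q* = √(2·D·S / H) = √(2·7,980·358 / 20.9) = √273,381.8 ≈ 522.86 → Q = 523
Orders per year = D/Q = 7,980 / 523 = 15.258

15.3 orders per year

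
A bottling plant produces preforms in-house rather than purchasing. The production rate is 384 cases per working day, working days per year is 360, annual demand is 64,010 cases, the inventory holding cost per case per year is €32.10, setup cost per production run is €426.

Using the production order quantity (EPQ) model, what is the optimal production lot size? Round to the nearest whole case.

Daily demand d = 64,010/360 = 177.806; p = 384; 1 − d/p = 0.53696
EPQ = √(2DS / (H(1 − d/p)))
    = √(2 × 64,010 × 426 / (32.1 × 0.53696)) ≈ 1,778.76

1,779 cases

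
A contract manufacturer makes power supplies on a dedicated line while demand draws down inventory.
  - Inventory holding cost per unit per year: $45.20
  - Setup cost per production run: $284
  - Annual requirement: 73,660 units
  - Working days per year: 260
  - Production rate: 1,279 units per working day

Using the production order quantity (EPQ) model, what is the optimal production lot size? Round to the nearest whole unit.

1,090 units

Daily demand d = 73,660/260 = 283.308; p = 1279; 1 − d/p = 0.77849
EPQ = √(2DS / (H(1 − d/p)))
    = √(2 × 73,660 × 284 / (45.2 × 0.77849)) ≈ 1,090.42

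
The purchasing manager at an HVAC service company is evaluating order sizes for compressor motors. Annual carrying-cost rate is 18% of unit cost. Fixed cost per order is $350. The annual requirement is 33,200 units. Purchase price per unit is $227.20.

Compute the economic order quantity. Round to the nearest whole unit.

754 units

Holding cost per unit per year: H = 18% × $227.2 = $40.8960
Q* = √(2·D·S / H) = √(2·33,200·350 / 40.896) = √568,270.7 ≈ 753.84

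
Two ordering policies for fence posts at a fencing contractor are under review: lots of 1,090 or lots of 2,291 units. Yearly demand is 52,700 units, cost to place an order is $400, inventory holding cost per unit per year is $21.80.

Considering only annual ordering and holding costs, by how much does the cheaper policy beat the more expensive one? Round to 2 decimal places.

$2,952.67

TC(Q) = (D/Q)S + (Q/2)H
TC(1,090) = (52,700/1,090)×400 + (1,090/2)×21.8 = $31,220.45
TC(2,291) = (52,700/2,291)×400 + (2,291/2)×21.8 = $34,173.12
Lots of 1,090 are cheaper by $2,952.67.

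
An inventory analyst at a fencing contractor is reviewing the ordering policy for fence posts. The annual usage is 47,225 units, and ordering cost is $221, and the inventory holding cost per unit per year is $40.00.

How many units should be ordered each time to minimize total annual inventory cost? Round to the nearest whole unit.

722 units

Q* = √(2·D·S / H) = √(2·47,225·221 / 40) = √521,836.2 ≈ 722.38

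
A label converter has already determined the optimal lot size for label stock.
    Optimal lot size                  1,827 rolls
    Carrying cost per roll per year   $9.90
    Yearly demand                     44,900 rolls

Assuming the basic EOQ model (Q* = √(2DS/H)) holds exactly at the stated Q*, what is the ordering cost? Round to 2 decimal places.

$367.99

Since Q* = (2DS/H)^½, squaring gives Q*²·H = 2DS.
S = Q²H / (2D) = 1,827² × 9.9 / (2 × 44,900) = 367.9899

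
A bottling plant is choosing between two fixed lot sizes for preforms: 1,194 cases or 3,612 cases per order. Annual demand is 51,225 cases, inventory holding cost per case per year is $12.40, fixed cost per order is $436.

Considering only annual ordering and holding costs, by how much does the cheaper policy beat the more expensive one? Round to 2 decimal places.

$2,469.63

For each Q, cost = (D/Q)·S + (Q/2)·H.
TC(1,194) = (51,225/1,194)×436 + (1,194/2)×12.4 = $26,108.08
TC(3,612) = (51,225/3,612)×436 + (3,612/2)×12.4 = $28,577.71
|ΔTC| = |$26,108.08 − $28,577.71| = $2,469.63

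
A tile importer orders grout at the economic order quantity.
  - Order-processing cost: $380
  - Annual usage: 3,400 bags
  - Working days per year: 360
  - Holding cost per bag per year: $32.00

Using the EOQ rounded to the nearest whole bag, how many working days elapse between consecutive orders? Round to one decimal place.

30.1 days

EOQ = √(2DS/H) = √(2 × 3,400 × 380 / 32)
    = √(80,750.00) ≈ 284.17 → Q = 284 bags
Days between orders = 360 / (D/Q) = 360 / 11.972 ≈ 30.071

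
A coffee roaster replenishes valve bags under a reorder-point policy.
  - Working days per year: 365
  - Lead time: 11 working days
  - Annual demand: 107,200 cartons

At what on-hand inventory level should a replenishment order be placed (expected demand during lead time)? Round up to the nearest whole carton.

3,231 cartons

Daily demand d = 107,200 / 365 = 293.699 cartons/day
Demand during lead time = 293.699 × 11 = 3,230.68
Reorder point = 3,230.68 → round up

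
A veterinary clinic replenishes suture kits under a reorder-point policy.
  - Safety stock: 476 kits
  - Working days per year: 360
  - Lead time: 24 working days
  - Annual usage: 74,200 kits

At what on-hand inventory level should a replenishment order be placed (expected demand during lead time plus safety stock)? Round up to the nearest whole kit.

5,423 kits

Daily demand d = 74,200 / 360 = 206.111 kits/day
Demand during lead time = 206.111 × 24 = 4,946.67
Reorder point = 4,946.67 + 476 = 5,422.67 → round up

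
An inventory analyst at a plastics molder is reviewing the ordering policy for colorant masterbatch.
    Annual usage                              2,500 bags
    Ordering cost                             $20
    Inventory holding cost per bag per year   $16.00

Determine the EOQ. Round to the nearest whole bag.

EOQ = √(2DS/H) = √(2 × 2,500 × 20 / 16)
    = √(6,250.00) ≈ 79.06

79 bags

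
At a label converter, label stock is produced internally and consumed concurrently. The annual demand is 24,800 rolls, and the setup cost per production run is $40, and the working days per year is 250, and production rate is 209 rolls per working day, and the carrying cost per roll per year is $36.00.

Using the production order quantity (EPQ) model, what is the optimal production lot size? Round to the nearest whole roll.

Daily demand d = 24,800/250 = 99.200; p = 209; 1 − d/p = 0.52536
EPQ = √(2DS / (H(1 − d/p)))
    = √(2 × 24,800 × 40 / (36 × 0.52536)) ≈ 323.89

324 rolls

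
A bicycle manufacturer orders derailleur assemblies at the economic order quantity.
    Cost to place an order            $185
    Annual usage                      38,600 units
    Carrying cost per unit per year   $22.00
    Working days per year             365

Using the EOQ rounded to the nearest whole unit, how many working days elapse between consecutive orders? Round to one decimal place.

7.6 days

Q* = √(2·D·S / H) = √(2·38,600·185 / 22) = √649,181.8 ≈ 805.72 → Q = 806 units
T = Q/D × 365 days = 806/38,600 × 365 = 7.622 days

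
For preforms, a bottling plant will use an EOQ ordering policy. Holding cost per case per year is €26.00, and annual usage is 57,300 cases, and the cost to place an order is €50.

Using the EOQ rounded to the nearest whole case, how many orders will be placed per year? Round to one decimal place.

122.2 orders per year

EOQ = √(2DS/H) = √(2 × 57,300 × 50 / 26)
    = √(220,384.62) ≈ 469.45 → Q = 469
N = D/Q = 57,300/469 ≈ 122.175 orders/yr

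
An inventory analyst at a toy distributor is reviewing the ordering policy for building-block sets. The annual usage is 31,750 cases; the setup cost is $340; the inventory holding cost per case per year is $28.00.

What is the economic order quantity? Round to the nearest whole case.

Q* = √(2·D·S / H) = √(2·31,750·340 / 28) = √771,071.4 ≈ 878.11

878 cases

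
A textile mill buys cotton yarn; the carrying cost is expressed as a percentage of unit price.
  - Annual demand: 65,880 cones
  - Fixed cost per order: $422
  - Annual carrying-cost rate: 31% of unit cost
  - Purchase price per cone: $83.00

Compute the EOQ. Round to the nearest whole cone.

Carrying cost H = $83 × 31% = $25.7300/cone/yr
Optimal lot size Q* = (2 × 65,880 × $422 / $25.73)^½ ≈ 1,470.04

1,470 cones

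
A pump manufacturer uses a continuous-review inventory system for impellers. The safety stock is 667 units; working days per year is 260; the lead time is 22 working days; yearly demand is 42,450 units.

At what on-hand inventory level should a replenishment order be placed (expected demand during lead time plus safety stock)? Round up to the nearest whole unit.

4,259 units

Daily demand d = 42,450 / 260 = 163.269 units/day
Demand during lead time = 163.269 × 22 = 3,591.92
Reorder point = 3,591.92 + 667 = 4,258.92 → round up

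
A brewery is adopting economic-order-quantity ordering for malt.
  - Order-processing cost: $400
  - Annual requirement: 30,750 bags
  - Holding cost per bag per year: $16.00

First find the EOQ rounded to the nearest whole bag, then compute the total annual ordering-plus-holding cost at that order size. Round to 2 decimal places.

Optimal lot size Q* = (2 × 30,750 × $400 / $16)^½ ≈ 1,239.96 → Q = 1,240 bags
Ordering: D/Q × S = 30,750/1,240 × $400 = $9,919.35
Holding:  Q/2 × H = 1,240/2 × $16 = $9,920.00
Total = $9,919.35 + $9,920.00 = $19,839.35

$19,839.35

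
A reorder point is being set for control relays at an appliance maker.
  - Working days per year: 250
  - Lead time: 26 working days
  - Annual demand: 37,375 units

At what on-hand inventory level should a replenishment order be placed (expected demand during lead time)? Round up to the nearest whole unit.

3,887 units

Daily demand d = 37,375 / 250 = 149.500 units/day
Demand during lead time = 149.500 × 26 = 3,887.00
Reorder point = 3,887.00 → round up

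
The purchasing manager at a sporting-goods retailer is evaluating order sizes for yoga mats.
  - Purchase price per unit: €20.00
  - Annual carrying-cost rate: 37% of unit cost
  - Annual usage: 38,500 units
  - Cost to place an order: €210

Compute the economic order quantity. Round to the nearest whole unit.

H = i·C = 0.37 × €20 = €7.4000 per unit-year
EOQ = √(2DS/H) = √(2 × 38,500 × 210 / 7.4)
    = √(2,185,135.14) ≈ 1,478.22

1,478 units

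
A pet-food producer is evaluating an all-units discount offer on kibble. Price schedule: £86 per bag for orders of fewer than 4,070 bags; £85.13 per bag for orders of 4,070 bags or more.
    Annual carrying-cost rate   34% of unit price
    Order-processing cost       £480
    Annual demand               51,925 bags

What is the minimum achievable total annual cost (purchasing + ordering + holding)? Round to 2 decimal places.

£4,485,400.53

H₁ = 34%×£86 = £29.2400;  H₂ = 34%×£85.13 = £28.9442
EOQ₁ = √(2×51,925×480/29.2400) = 1,305.68  (< 4,070, feasible at tier 1)
EOQ₂ = √(2×51,925×480/28.9442) = 1,312.33  (< 4,070 → use Q = 4,070 at tier-2 price)
TC(tier 1 (EOQ₁), Q≈1,305.7) = £4,503,727.95
TC(tier 2, Q≈4,070.0) = £4,485,400.53
Minimum at tier 2: £4,485,400.53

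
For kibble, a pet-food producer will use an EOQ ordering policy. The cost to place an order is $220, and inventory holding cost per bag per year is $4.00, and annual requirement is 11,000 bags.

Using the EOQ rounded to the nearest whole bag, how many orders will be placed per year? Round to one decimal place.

EOQ = √(2DS/H) = √(2 × 11,000 × 220 / 4)
    = √(1,210,000.00) ≈ 1,100.00 → Q = 1,100
Orders per year = D/Q = 11,000 / 1,100 = 10.000

10.0 orders per year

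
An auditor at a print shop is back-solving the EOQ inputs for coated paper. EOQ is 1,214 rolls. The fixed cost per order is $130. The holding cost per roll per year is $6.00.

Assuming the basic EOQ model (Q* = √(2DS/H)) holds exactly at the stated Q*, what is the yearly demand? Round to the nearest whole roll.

34,011 rolls per year

Since Q* = (2DS/H)^½, squaring gives Q*²·H = 2DS.
D = Q²H / (2S) = 1,214² × 6 / (2 × 130) = 34,010.68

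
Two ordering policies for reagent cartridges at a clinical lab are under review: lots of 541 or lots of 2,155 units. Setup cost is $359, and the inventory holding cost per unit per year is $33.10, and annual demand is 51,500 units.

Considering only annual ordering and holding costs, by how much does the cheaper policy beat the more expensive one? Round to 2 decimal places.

$1,116.37

TC(Q) = (D/Q)S + (Q/2)H
TC(541) = (51,500/541)×359 + (541/2)×33.1 = $43,128.23
TC(2,155) = (51,500/2,155)×359 + (2,155/2)×33.1 = $44,244.60
Lots of 541 are cheaper by $1,116.37.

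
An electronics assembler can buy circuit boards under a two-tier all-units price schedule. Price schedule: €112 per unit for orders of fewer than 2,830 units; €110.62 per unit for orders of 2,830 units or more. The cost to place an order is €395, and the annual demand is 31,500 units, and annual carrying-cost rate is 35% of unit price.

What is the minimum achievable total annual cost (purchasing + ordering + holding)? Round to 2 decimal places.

€3,543,711.20

H₁ = 35%×€112 = €39.2000;  H₂ = 35%×€110.62 = €38.7170
EOQ₁ = √(2×31,500×395/39.2000) = 796.76  (< 2,830, feasible at tier 1)
EOQ₂ = √(2×31,500×395/38.7170) = 801.71  (< 2,830 → use Q = 2,830 at tier-2 price)
TC(tier 1 (EOQ₁), Q≈796.8) = €3,559,232.87
TC(tier 2, Q≈2,830.0) = €3,543,711.20
Minimum at tier 2: €3,543,711.20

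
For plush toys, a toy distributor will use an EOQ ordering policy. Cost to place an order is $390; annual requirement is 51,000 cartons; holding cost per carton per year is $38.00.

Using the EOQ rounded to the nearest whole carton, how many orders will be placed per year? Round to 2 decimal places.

49.85 orders per year

Q* = √(2·D·S / H) = √(2·51,000·390 / 38) = √1,046,842.1 ≈ 1,023.15 → Q = 1,023
Orders per year = D/Q = 51,000 / 1,023 = 49.853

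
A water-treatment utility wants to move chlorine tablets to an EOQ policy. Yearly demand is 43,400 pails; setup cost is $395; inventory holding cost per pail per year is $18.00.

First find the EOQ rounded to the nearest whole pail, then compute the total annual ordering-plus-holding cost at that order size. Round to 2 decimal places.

$24,842.46

Q* = √(2·D·S / H) = √(2·43,400·395 / 18) = √1,904,777.8 ≈ 1,380.14 → Q = 1,380 pails
Annual ordering cost = (D/Q)·S = (43,400/1,380) × 395 = $12,422.46
Annual holding cost  = (Q/2)·H = (1,380/2) × 18 = $12,420.00
Total = $12,422.46 + $12,420.00 = $24,842.46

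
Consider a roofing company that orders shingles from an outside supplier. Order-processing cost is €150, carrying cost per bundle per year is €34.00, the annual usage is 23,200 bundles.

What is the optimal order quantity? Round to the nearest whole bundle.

452 bundles

2DS/H = 2·23,200·150/34 = 204,705.88
EOQ = √204,705.88 ≈ 452.44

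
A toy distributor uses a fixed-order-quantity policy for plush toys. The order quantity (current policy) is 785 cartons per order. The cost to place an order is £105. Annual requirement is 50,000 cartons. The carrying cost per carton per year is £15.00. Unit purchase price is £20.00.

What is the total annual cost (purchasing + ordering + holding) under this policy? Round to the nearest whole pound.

Annual ordering cost = (D/Q)·S = (50,000/785) × 105 = £6,687.90
Annual holding cost  = (Q/2)·H = (785/2) × 15 = £5,887.50
Purchase cost = D·C = 50,000 × 20 = £1,000,000.00
Total = £6,687.90 + £5,887.50 + £1,000,000.00 = £1,012,575.40

£1,012,575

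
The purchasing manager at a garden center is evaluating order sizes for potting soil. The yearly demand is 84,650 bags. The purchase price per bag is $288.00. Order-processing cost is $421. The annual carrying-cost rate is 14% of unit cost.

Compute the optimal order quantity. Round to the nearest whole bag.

1,330 bags

Holding cost per bag per year: H = 14% × $288 = $40.3200
EOQ = √(2DS/H) = √(2 × 84,650 × 421 / 40.32)
    = √(1,767,740.58) ≈ 1,329.56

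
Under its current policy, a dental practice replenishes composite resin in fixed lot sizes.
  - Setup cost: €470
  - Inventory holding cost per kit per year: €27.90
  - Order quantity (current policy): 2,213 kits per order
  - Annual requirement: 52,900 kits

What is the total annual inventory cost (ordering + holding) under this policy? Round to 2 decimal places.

€42,106.33

Annual ordering cost = (D/Q)·S = (52,900/2,213) × 470 = €11,234.98
Annual holding cost  = (Q/2)·H = (2,213/2) × 27.9 = €30,871.35
Total = €11,234.98 + €30,871.35 = €42,106.33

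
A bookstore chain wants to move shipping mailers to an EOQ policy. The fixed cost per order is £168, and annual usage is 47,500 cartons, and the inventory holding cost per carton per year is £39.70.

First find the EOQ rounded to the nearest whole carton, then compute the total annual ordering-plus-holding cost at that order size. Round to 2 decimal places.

£25,171.65

Q* = √(2·D·S / H) = √(2·47,500·168 / 39.7) = √402,015.1 ≈ 634.05 → Q = 634 cartons
Annual ordering cost = (D/Q)·S = (47,500/634) × 168 = £12,586.75
Annual holding cost  = (Q/2)·H = (634/2) × 39.7 = £12,584.90
Total = £12,586.75 + £12,584.90 = £25,171.65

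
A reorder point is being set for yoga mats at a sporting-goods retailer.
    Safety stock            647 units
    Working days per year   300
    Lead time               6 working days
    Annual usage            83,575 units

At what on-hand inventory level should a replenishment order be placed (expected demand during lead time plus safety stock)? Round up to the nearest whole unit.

2,319 units

Daily demand d = 83,575 / 300 = 278.583 units/day
Demand during lead time = 278.583 × 6 = 1,671.50
Reorder point = 1,671.50 + 647 = 2,318.50 → round up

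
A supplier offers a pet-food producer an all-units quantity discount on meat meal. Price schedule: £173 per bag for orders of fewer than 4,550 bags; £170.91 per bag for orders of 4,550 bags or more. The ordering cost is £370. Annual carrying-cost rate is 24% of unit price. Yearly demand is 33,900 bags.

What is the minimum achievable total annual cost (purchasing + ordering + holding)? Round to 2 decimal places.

£5,889,922.56

H₁ = 24%×£173 = £41.5200;  H₂ = 24%×£170.91 = £41.0184
EOQ₁ = √(2×33,900×370/41.5200) = 777.30  (< 4,550, feasible at tier 1)
EOQ₂ = √(2×33,900×370/41.0184) = 782.04  (< 4,550 → use Q = 4,550 at tier-2 price)
TC(tier 1 (EOQ₁), Q≈777.3) = £5,896,973.37
TC(tier 2, Q≈4,550.0) = £5,889,922.56
Minimum at tier 2: £5,889,922.56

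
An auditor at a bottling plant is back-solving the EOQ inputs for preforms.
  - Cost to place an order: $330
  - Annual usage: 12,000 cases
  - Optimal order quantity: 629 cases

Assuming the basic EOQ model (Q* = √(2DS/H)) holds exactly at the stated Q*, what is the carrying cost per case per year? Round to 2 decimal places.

Since Q* = (2DS/H)^½, squaring gives Q*²·H = 2DS.
H = 2DS / Q² = 2 × 12,000 × 330 / 629² = 20.0181

$20.02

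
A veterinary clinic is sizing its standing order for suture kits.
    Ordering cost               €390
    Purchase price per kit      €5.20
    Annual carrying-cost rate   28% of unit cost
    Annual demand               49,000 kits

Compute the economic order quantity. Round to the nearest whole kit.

5,123 kits

H = i·C = 0.28 × €5.2 = €1.4560 per kit-year
EOQ = √(2DS/H) = √(2 × 49,000 × 390 / 1.456)
    = √(26,250,000.00) ≈ 5,123.48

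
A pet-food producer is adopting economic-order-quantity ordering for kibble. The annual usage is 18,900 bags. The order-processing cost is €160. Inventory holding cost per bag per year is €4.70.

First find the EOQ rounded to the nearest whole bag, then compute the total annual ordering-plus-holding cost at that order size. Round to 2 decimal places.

EOQ = √(2DS/H) = √(2 × 18,900 × 160 / 4.7)
    = √(1,286,808.51) ≈ 1,134.38 → Q = 1,134 bags
Ordering: D/Q × S = 18,900/1,134 × €160 = €2,666.67
Holding:  Q/2 × H = 1,134/2 × €4.7 = €2,664.90
Total = €2,666.67 + €2,664.90 = €5,331.57

€5,331.57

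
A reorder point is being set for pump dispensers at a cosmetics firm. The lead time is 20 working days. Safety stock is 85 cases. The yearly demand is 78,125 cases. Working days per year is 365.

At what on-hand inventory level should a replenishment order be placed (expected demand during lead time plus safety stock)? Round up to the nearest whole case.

Daily demand d = 78,125 / 365 = 214.041 cases/day
Demand during lead time = 214.041 × 20 = 4,280.82
Reorder point = 4,280.82 + 85 = 4,365.82 → round up

4,366 cases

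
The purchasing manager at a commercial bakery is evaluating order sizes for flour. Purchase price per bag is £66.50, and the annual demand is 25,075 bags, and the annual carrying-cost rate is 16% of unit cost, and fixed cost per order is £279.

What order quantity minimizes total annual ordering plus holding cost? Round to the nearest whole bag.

1,147 bags

Holding cost per bag per year: H = 16% × £66.5 = £10.6400
EOQ = √(2DS/H) = √(2 × 25,075 × 279 / 10.64)
    = √(1,315,023.50) ≈ 1,146.74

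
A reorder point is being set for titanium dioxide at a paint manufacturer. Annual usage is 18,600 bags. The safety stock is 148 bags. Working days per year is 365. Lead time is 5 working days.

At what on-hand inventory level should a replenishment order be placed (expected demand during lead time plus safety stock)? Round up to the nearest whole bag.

Daily demand d = 18,600 / 365 = 50.959 bags/day
Demand during lead time = 50.959 × 5 = 254.79
Reorder point = 254.79 + 148 = 402.79 → round up

403 bags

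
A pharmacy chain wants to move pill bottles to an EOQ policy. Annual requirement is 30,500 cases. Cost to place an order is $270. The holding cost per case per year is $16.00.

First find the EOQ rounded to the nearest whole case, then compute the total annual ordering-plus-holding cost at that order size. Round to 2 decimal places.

$16,233.30

2DS/H = 2·30,500·270/16 = 1,029,375.00
EOQ = √1,029,375.00 ≈ 1,014.58 → Q = 1,015 cases
Ordering: D/Q × S = 30,500/1,015 × $270 = $8,113.30
Holding:  Q/2 × H = 1,015/2 × $16 = $8,120.00
Total = $8,113.30 + $8,120.00 = $16,233.30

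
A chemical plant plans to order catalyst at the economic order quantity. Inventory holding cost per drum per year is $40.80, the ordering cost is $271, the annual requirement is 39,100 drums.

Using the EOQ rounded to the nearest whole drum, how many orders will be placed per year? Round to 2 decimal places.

54.23 orders per year

Q* = √(2·D·S / H) = √(2·39,100·271 / 40.8) = √519,416.7 ≈ 720.71 → Q = 721
Orders per year = D/Q = 39,100 / 721 = 54.230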